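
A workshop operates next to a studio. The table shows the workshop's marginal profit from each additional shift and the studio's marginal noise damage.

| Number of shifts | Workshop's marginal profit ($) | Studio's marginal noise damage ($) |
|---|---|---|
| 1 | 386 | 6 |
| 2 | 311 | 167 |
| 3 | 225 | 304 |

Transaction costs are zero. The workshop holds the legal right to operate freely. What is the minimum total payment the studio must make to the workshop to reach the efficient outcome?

$225

Left alone the workshop would choose level 3 (marginal profit stays positive).
Efficient level: k* = 2 (marginal profit ≥ marginal noise damage through 2).
The studio must at least cover the workshop's forgone profit from cutting 3→2: 225 = 225.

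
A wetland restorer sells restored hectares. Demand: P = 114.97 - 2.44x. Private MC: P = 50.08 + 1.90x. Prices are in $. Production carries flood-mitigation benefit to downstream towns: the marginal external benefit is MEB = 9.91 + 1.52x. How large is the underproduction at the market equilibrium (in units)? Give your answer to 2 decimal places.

11.57 units

Market equilibrium (private): 50.08 + 1.90x = 114.97 - 2.44x → x_m = 14.9516.
Social marginal cost = private MC − MEB = 40.17 + 0.38x.
Set SMC = demand: 40.17 + 0.38x = 114.97 - 2.44x → x* = 26.5248.
Gap = |14.9516 − 26.5248| = 11.5732.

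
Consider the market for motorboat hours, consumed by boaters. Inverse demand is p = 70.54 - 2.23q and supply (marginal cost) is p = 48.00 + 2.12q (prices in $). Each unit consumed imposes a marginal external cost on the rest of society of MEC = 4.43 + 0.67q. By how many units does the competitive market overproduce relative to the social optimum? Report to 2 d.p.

Market equilibrium (private): 48.00 + 2.12q = 70.54 - 2.23q → q_m = 5.1816.
Social marginal benefit = demand − MEC = 66.11 - 2.90q.
Set SMB = MC: 66.11 - 2.90q = 48.00 + 2.12q → q* = 3.6076.
Gap = |5.1816 − 3.6076| = 1.5740.

1.57 units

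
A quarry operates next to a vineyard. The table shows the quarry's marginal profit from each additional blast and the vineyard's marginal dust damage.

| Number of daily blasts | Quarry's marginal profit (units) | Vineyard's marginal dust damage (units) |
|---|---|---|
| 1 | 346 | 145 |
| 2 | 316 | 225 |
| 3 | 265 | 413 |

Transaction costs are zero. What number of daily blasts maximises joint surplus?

2

Bargaining reaches the level where marginal profit last exceeds marginal dust damage.
That holds through level 2 (316 ≥ 225) but not at 3 (265 < 413).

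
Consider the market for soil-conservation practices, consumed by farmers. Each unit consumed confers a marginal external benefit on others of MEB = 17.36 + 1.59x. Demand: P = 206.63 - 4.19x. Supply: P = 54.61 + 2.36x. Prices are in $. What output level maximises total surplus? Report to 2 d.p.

Social marginal benefit = demand + MEB = 223.99 - 2.60x.
Set SMB = MC: 223.99 - 2.60x = 54.61 + 2.36x → x* = 34.1492.

x* = 34.15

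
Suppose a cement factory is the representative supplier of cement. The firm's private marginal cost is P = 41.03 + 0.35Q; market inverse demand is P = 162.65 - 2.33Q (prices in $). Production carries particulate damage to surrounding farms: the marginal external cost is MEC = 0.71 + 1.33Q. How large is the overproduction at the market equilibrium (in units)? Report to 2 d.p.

15.23 units

Market equilibrium (private): 41.03 + 0.35Q = 162.65 - 2.33Q → Q_m = 45.3806.
Social marginal cost = private MC + MEC = 41.74 + 1.68Q.
Set SMC = demand: 41.74 + 1.68Q = 162.65 - 2.33Q → Q* = 30.1521.
Gap = |45.3806 − 30.1521| = 15.2285.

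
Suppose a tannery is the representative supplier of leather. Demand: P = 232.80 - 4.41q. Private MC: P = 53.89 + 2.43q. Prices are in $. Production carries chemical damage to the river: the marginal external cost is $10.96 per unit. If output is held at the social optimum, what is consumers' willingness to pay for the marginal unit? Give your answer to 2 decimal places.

Social marginal cost = private MC + MEC = 64.85 + 2.43q.
Set SMC = demand: 64.85 + 2.43q = 232.80 - 4.41q → q* = 24.5541.
Consumer price on the demand curve at q*: 232.80 − 4.41×24.5541 = 124.5164.

P = $124.52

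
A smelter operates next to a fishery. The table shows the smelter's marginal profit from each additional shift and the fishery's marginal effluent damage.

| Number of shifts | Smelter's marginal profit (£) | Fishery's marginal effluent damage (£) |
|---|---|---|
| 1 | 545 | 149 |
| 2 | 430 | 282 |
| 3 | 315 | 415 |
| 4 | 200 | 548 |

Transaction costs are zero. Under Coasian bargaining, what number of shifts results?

2

Bargaining reaches the level where marginal profit last exceeds marginal effluent damage.
That holds through level 2 (430 ≥ 282) but not at 3 (315 < 415).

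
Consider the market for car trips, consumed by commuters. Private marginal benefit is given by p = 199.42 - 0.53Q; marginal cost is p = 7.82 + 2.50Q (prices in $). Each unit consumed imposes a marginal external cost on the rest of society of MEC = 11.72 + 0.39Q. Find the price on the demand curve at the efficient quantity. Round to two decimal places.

Social marginal benefit = demand − MEC = 187.70 - 0.92Q.
Set SMB = MC: 187.70 - 0.92Q = 7.82 + 2.50Q → Q* = 52.5965.
Consumer price on the demand curve at Q*: 199.42 − 0.53×52.5965 = 171.5439.

P = $171.54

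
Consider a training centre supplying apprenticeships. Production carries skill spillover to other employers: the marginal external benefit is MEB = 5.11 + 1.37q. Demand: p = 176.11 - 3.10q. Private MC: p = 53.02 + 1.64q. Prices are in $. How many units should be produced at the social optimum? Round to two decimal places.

Social marginal cost = private MC − MEB = 47.91 + 0.27q.
Set SMC = demand: 47.91 + 0.27q = 176.11 - 3.10q → q* = 38.0415.

q* = 38.04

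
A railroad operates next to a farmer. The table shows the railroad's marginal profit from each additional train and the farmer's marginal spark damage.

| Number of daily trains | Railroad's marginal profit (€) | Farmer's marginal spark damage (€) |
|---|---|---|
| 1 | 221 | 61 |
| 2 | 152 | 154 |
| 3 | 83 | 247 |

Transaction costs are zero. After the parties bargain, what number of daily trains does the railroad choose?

1

Bargaining reaches the level where marginal profit last exceeds marginal spark damage.
That holds through level 1 (221 ≥ 61) but not at 2 (152 < 154).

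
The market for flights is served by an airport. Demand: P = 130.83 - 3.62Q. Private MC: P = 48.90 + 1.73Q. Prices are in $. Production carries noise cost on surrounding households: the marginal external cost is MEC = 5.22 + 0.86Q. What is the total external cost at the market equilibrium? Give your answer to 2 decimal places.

Market equilibrium (private): 48.90 + 1.73Q = 130.83 - 3.62Q → Q_m = 15.3140.
Total external cost = ∫₀^{Q_m} (5.22 + 0.86Q) dQ = 5.22×15.3140 + ½×0.86×15.3140² = 180.7821.

$180.78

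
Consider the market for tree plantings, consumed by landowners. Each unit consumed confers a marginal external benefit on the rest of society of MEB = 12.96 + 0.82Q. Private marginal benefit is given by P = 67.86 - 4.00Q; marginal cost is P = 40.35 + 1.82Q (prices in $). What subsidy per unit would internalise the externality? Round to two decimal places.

Social marginal benefit = demand + MEB = 80.82 - 3.18Q.
Set SMB = MC: 80.82 - 3.18Q = 40.35 + 1.82Q → Q* = 8.0940.
The Pigouvian subsidy equals MEB at Q*: 12.96 + 0.82×8.0940 = 19.5971.

subsidy = $19.60 per unit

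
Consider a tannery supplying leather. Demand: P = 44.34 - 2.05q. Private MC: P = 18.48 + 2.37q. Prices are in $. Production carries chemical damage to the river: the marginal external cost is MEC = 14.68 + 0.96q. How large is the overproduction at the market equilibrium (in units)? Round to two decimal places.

Market equilibrium (private): 18.48 + 2.37q = 44.34 - 2.05q → q_m = 5.8507.
Social marginal cost = private MC + MEC = 33.16 + 3.33q.
Set SMC = demand: 33.16 + 3.33q = 44.34 - 2.05q → q* = 2.0781.
Gap = |5.8507 − 2.0781| = 3.7726.

3.77 units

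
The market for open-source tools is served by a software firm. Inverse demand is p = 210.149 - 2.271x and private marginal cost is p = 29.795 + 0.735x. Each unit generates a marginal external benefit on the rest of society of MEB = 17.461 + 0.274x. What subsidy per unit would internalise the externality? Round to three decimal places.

subsidy = 37.300 per unit

Social marginal cost = private MC − MEB = 12.334 + 0.461x.
Set SMC = demand: 12.334 + 0.461x = 210.149 - 2.271x → x* = 72.4067.
The Pigouvian subsidy equals MEB at x*: 17.461 + 0.274×72.4067 = 37.3004.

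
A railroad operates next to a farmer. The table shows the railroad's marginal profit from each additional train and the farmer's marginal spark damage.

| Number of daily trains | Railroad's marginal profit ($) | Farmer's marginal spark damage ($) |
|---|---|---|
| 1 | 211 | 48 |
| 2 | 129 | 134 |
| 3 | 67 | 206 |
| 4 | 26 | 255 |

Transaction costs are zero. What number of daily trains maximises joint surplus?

1

Bargaining reaches the level where marginal profit last exceeds marginal spark damage.
That holds through level 1 (211 ≥ 48) but not at 2 (129 < 134).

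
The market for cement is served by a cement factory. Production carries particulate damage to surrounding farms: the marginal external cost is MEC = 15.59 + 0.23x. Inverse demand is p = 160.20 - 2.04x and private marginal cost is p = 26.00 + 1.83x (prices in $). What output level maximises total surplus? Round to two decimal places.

x* = 28.93

Social marginal cost = private MC + MEC = 41.59 + 2.06x.
Set SMC = demand: 41.59 + 2.06x = 160.20 - 2.04x → x* = 28.9293.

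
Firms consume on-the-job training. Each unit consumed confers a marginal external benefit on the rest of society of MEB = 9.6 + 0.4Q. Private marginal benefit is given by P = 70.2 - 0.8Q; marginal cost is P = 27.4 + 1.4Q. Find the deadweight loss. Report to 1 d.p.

Market equilibrium (private): 27.4 + 1.4Q = 70.2 - 0.8Q → Q_m = 19.4545.
Social marginal benefit = demand + MEB = 79.8 - 0.4Q.
Set SMB = MC: 79.8 - 0.4Q = 27.4 + 1.4Q → Q* = 29.1111.
The welfare-loss triangle has base |Q_m − Q*| and height MEB(Q_m) (the vertical gap between SMB and MC is zero at Q* and MEB at Q_m).
DWL = ½ × 9.6566 × 17.3818 = 83.9245.

DWL = 83.9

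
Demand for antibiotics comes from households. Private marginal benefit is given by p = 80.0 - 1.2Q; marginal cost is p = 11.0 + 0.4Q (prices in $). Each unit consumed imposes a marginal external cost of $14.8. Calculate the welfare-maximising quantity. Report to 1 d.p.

Q* = 33.9

Social marginal benefit = demand − MEC = 65.2 - 1.2Q.
Set SMB = MC: 65.2 - 1.2Q = 11.0 + 0.4Q → Q* = 33.8750.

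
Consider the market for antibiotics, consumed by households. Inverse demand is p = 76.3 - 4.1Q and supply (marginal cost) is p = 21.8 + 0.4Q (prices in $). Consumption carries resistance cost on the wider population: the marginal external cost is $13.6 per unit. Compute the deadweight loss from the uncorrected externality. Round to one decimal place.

Market equilibrium (private): 21.8 + 0.4Q = 76.3 - 4.1Q → Q_m = 12.1111.
Social marginal benefit = demand − MEC = 62.7 - 4.1Q.
Set SMB = MC: 62.7 - 4.1Q = 21.8 + 0.4Q → Q* = 9.0889.
Height of the DWL triangle at Q_m is MC(Q_m) − SMB(Q_m) = MEC(Q_m) = 13.6000.
DWL = ½ × 3.0222 × 13.6000 = 20.5510.

DWL = $20.6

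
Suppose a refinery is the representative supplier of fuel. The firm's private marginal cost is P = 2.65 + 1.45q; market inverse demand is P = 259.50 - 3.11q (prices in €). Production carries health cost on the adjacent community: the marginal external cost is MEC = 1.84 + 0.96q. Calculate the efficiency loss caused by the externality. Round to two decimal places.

Market equilibrium (private): 2.65 + 1.45q = 259.50 - 3.11q → q_m = 56.3268.
Social marginal cost = private MC + MEC = 4.49 + 2.41q.
Set SMC = demand: 4.49 + 2.41q = 259.50 - 3.11q → q* = 46.1975.
Height of the DWL triangle at q_m is SMC(q_m) − demand(q_m) = MEC(q_m) = 55.9137.
DWL = ½ × 10.1293 × 55.9137 = 283.1833.

DWL = €283.18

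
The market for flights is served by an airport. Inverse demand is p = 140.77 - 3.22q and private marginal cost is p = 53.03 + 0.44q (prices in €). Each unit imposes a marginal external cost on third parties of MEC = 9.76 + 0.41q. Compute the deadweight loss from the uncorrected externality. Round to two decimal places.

DWL = €47.14

Market equilibrium (private): 53.03 + 0.44q = 140.77 - 3.22q → q_m = 23.9727.
Social marginal cost = private MC + MEC = 62.79 + 0.85q.
Set SMC = demand: 62.79 + 0.85q = 140.77 - 3.22q → q* = 19.1597.
The welfare-loss triangle has base |q_m − q*| and height MEC(q_m) (the vertical gap between SMC and demand is zero at q* and MEC at q_m).
DWL = ½ × 4.8130 × 19.5888 = 47.1404.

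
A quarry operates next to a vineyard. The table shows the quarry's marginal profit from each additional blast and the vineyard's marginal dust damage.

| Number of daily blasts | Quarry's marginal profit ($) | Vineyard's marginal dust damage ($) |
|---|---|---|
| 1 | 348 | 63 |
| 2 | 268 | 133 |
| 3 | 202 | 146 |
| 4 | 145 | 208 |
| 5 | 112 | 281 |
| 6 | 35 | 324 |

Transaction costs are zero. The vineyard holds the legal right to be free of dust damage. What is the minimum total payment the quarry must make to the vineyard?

Efficient level: marginal profit ≥ marginal dust damage through level 3, so k* = 3.
With the vineyard holding the right, the quarry must at least compensate total damage at k*: 63 + 133 + 146 = 342.

$342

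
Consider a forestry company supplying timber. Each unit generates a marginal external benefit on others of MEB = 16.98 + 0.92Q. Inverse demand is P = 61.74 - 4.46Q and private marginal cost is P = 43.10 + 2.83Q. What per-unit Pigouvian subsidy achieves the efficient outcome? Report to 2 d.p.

subsidy = 22.12 per unit

Social marginal cost = private MC − MEB = 26.12 + 1.91Q.
Set SMC = demand: 26.12 + 1.91Q = 61.74 - 4.46Q → Q* = 5.5918.
The Pigouvian subsidy equals MEB at Q*: 16.98 + 0.92×5.5918 = 22.1245.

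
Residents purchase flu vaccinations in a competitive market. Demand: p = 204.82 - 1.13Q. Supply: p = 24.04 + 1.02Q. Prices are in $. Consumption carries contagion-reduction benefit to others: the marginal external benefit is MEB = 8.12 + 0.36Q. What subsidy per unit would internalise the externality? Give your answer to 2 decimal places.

subsidy = $46.11 per unit

Social marginal benefit = demand + MEB = 212.94 - 0.77Q.
Set SMB = MC: 212.94 - 0.77Q = 24.04 + 1.02Q → Q* = 105.5307.
The Pigouvian subsidy equals MEB at Q*: 8.12 + 0.36×105.5307 = 46.1111.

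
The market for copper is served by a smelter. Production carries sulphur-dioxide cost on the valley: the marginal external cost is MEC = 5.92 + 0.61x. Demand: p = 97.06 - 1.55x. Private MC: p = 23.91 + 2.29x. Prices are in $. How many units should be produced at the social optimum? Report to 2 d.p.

x* = 15.11

Social marginal cost = private MC + MEC = 29.83 + 2.90x.
Set SMC = demand: 29.83 + 2.90x = 97.06 - 1.55x → x* = 15.1079.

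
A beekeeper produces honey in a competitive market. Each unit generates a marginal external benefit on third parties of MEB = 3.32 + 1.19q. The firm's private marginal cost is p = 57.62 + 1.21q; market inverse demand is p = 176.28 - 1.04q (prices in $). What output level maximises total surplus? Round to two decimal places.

q* = 115.08

Social marginal cost = private MC − MEB = 54.30 + 0.02q.
Set SMC = demand: 54.30 + 0.02q = 176.28 - 1.04q → q* = 115.0755.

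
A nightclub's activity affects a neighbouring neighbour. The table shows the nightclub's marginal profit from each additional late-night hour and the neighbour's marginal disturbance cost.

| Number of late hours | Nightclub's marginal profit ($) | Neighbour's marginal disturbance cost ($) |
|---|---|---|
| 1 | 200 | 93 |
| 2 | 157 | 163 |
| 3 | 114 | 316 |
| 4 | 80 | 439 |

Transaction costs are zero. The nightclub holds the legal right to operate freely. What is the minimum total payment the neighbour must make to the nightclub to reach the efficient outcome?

Left alone the nightclub would choose level 4 (marginal profit stays positive).
Efficient level: k* = 1 (marginal profit ≥ marginal disturbance cost through 1).
The neighbour must at least cover the nightclub's forgone profit from cutting 4→1: 157 + 114 + 80 = 351.

$351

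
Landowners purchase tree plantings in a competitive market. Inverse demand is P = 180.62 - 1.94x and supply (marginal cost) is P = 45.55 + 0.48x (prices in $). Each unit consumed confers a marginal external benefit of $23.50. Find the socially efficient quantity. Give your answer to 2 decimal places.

Social marginal benefit = demand + MEB = 204.12 - 1.94x.
Set SMB = MC: 204.12 - 1.94x = 45.55 + 0.48x → x* = 65.5248.

x* = 65.52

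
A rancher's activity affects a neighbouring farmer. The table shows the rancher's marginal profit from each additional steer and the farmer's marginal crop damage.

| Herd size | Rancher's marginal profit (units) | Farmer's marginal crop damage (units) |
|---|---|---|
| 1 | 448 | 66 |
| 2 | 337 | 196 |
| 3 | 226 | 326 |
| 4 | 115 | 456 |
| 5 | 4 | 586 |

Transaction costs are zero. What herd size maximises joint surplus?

2

Bargaining reaches the level where marginal profit last exceeds marginal crop damage.
That holds through level 2 (337 ≥ 196) but not at 3 (226 < 326).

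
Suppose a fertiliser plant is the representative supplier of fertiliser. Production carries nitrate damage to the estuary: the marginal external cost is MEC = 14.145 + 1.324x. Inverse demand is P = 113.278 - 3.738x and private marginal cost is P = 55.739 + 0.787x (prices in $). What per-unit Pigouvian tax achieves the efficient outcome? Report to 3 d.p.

tax = $23.968 per unit

Social marginal cost = private MC + MEC = 69.884 + 2.111x.
Set SMC = demand: 69.884 + 2.111x = 113.278 - 3.738x → x* = 7.4190.
The Pigouvian tax equals MEC at x*: 14.145 + 1.324×7.4190 = 23.9678.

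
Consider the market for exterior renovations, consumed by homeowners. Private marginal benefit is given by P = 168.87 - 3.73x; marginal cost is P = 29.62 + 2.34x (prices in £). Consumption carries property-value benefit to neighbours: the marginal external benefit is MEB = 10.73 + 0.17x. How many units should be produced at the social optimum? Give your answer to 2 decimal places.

x* = 25.42

Social marginal benefit = demand + MEB = 179.60 - 3.56x.
Set SMB = MC: 179.60 - 3.56x = 29.62 + 2.34x → x* = 25.4203.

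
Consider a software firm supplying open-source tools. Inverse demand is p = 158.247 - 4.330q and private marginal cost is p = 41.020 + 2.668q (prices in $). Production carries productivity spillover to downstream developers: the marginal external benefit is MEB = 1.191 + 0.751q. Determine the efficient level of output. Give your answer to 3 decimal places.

q* = 18.956

Social marginal cost = private MC − MEB = 39.829 + 1.917q.
Set SMC = demand: 39.829 + 1.917q = 158.247 - 4.330q → q* = 18.9560.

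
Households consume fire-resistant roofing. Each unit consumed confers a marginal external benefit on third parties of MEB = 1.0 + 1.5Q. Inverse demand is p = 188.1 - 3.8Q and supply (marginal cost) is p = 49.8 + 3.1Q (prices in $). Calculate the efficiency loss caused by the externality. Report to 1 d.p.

DWL = $89.4

Market equilibrium (private): 49.8 + 3.1Q = 188.1 - 3.8Q → Q_m = 20.0435.
Social marginal benefit = demand + MEB = 189.1 - 2.3Q.
Set SMB = MC: 189.1 - 2.3Q = 49.8 + 3.1Q → Q* = 25.7963.
Between Q* and Q_m the wedge SMB − MC runs linearly from 0 to MEB(Q_m), so the loss is a triangle.
DWL = ½ × 5.7528 × 31.0652 = 89.3559.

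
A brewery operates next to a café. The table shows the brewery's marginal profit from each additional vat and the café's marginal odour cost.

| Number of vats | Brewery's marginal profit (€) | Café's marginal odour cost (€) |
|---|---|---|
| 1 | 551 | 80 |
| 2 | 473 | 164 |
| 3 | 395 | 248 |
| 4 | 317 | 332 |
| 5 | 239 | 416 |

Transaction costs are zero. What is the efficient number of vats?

3

Bargaining reaches the level where marginal profit last exceeds marginal odour cost.
That holds through level 3 (395 ≥ 248) but not at 4 (317 < 332).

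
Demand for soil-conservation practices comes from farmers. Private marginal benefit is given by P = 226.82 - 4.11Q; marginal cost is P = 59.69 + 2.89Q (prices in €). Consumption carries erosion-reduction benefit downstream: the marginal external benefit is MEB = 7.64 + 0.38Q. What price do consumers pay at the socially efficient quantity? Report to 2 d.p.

P = €118.31

Social marginal benefit = demand + MEB = 234.46 - 3.73Q.
Set SMB = MC: 234.46 - 3.73Q = 59.69 + 2.89Q → Q* = 26.4003.
Consumer price on the demand curve at Q*: 226.82 − 4.11×26.4003 = 118.3148.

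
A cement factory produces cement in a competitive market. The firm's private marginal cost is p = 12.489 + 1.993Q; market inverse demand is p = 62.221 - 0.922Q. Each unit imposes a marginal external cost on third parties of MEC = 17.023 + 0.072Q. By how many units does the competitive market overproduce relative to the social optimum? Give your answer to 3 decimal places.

Market equilibrium (private): 12.489 + 1.993Q = 62.221 - 0.922Q → Q_m = 17.0607.
Social marginal cost = private MC + MEC = 29.512 + 2.065Q.
Set SMC = demand: 29.512 + 2.065Q = 62.221 - 0.922Q → Q* = 10.9505.
Gap = |17.0607 − 10.9505| = 6.1102.

6.110 units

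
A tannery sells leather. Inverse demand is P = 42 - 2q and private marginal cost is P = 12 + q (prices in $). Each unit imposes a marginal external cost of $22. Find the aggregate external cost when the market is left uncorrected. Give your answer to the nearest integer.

$220

Market equilibrium (private): 12 + q = 42 - 2q → q_m = 10.0000.
Total external cost = MEC × q_m = 22 × 10.0000 = 220.0000.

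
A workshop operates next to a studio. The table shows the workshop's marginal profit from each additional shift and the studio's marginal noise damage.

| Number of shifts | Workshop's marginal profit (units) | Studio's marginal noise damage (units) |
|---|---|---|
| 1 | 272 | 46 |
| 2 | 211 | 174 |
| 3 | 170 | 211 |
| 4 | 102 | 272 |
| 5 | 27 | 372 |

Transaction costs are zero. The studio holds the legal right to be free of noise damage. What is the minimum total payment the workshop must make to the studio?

Efficient level: marginal profit ≥ marginal noise damage through level 2, so k* = 2.
With the studio holding the right, the workshop must at least compensate total damage at k*: 46 + 174 = 220.

220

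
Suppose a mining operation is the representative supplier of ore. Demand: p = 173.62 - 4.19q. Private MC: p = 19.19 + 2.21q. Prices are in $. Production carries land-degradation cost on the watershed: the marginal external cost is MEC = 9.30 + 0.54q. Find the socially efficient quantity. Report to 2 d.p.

q* = 20.91

Social marginal cost = private MC + MEC = 28.49 + 2.75q.
Set SMC = demand: 28.49 + 2.75q = 173.62 - 4.19q → q* = 20.9121.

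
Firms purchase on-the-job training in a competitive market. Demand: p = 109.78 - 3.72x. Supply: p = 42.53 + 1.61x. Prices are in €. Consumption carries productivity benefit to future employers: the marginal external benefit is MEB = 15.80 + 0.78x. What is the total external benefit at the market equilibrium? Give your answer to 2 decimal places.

Market equilibrium (private): 42.53 + 1.61x = 109.78 - 3.72x → x_m = 12.6173.
Total external benefit = ∫₀^{x_m} (15.80 + 0.78x) dx = 15.80×12.6173 + ½×0.78×12.6173² = 261.4399.

€261.44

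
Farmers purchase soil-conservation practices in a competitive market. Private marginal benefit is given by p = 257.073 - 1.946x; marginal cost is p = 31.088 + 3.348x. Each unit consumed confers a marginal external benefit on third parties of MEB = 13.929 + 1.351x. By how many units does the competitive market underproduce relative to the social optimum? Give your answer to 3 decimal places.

18.159 units

Market equilibrium (private): 31.088 + 3.348x = 257.073 - 1.946x → x_m = 42.6870.
Social marginal benefit = demand + MEB = 271.002 - 0.595x.
Set SMB = MC: 271.002 - 0.595x = 31.088 + 3.348x → x* = 60.8455.
Gap = |42.6870 − 60.8455| = 18.1585.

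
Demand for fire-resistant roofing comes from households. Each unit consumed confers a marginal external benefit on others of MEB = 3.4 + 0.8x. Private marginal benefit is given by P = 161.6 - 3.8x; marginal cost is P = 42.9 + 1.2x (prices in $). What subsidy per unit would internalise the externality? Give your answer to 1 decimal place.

Social marginal benefit = demand + MEB = 165.0 - 3.0x.
Set SMB = MC: 165.0 - 3.0x = 42.9 + 1.2x → x* = 29.0714.
The Pigouvian subsidy equals MEB at x*: 3.4 + 0.8×29.0714 = 26.6571.

subsidy = $26.7 per unit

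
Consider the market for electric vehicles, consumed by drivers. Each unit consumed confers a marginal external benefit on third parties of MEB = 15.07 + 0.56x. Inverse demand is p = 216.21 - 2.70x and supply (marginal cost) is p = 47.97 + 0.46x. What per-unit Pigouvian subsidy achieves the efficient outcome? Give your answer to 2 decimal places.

subsidy = 54.55 per unit

Social marginal benefit = demand + MEB = 231.28 - 2.14x.
Set SMB = MC: 231.28 - 2.14x = 47.97 + 0.46x → x* = 70.5038.
The Pigouvian subsidy equals MEB at x*: 15.07 + 0.56×70.5038 = 54.5521.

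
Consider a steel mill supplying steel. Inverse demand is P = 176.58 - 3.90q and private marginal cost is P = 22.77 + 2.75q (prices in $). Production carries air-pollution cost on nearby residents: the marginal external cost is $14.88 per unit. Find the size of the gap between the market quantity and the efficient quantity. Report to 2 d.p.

2.24 units

Market equilibrium (private): 22.77 + 2.75q = 176.58 - 3.90q → q_m = 23.1293.
Social marginal cost = private MC + MEC = 37.65 + 2.75q.
Set SMC = demand: 37.65 + 2.75q = 176.58 - 3.90q → q* = 20.8917.
Gap = |23.1293 − 20.8917| = 2.2376.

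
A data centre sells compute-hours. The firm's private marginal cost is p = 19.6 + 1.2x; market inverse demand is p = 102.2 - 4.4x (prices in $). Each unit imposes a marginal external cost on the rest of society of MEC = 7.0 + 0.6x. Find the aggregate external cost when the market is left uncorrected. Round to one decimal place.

Market equilibrium (private): 19.6 + 1.2x = 102.2 - 4.4x → x_m = 14.7500.
Total external cost = ∫₀^{x_m} (7.0 + 0.6x) dx = 7.0×14.7500 + ½×0.6×14.7500² = 168.5188.

$168.5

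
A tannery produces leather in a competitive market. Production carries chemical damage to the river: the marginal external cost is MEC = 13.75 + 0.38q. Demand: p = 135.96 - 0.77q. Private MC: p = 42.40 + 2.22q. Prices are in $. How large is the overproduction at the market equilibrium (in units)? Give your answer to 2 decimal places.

Market equilibrium (private): 42.40 + 2.22q = 135.96 - 0.77q → q_m = 31.2910.
Social marginal cost = private MC + MEC = 56.15 + 2.60q.
Set SMC = demand: 56.15 + 2.60q = 135.96 - 0.77q → q* = 23.6825.
Gap = |31.2910 − 23.6825| = 7.6085.

7.61 units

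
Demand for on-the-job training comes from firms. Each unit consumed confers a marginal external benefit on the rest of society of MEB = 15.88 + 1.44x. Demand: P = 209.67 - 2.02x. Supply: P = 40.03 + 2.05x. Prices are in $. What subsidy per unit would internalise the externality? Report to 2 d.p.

subsidy = $117.46 per unit

Social marginal benefit = demand + MEB = 225.55 - 0.58x.
Set SMB = MC: 225.55 - 0.58x = 40.03 + 2.05x → x* = 70.5399.
The Pigouvian subsidy equals MEB at x*: 15.88 + 1.44×70.5399 = 117.4575.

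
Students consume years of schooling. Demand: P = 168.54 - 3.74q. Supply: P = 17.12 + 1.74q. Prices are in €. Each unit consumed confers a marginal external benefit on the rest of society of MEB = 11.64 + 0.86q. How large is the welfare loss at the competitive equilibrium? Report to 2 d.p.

Market equilibrium (private): 17.12 + 1.74q = 168.54 - 3.74q → q_m = 27.6314.
Social marginal benefit = demand + MEB = 180.18 - 2.88q.
Set SMB = MC: 180.18 - 2.88q = 17.12 + 1.74q → q* = 35.2944.
The welfare-loss triangle has base |q_m − q*| and height MEB(q_m) (the vertical gap between SMB and MC is zero at q* and MEB at q_m).
DWL = ½ × 7.6630 × 35.4030 = 135.6466.

DWL = €135.65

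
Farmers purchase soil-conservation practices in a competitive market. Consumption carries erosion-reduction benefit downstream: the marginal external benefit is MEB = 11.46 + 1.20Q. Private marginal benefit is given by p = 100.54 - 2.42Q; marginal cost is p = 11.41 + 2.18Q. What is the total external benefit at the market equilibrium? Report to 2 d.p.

447.31

Market equilibrium (private): 11.41 + 2.18Q = 100.54 - 2.42Q → Q_m = 19.3761.
Total external benefit = ∫₀^{Q_m} (11.46 + 1.20Q) dQ = 11.46×19.3761 + ½×1.20×19.3761² = 447.3101.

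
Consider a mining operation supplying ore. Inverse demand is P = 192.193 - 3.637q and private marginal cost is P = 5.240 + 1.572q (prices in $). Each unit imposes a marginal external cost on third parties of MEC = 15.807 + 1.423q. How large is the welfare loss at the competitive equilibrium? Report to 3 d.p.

DWL = $337.214

Market equilibrium (private): 5.240 + 1.572q = 192.193 - 3.637q → q_m = 35.8904.
Social marginal cost = private MC + MEC = 21.047 + 2.995q.
Set SMC = demand: 21.047 + 2.995q = 192.193 - 3.637q → q* = 25.8061.
The loss is the area between SMC and demand from q* to q_m; with linear curves that's a triangle of height MEC(q_m).
DWL = ½ × 10.0843 × 66.8790 = 337.2139.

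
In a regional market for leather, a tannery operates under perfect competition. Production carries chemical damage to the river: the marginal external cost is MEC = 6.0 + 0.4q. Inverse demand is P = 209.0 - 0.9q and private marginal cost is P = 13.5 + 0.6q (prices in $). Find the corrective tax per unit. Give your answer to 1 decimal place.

tax = $45.9 per unit

Social marginal cost = private MC + MEC = 19.5 + q.
Set SMC = demand: 19.5 + q = 209.0 - 0.9q → q* = 99.7368.
The Pigouvian tax equals MEC at q*: 6.0 + 0.4×99.7368 = 45.8947.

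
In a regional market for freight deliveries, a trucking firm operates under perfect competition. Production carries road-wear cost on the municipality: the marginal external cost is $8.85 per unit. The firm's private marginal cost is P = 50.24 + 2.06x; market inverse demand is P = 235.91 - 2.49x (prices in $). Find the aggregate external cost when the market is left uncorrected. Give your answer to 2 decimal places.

Market equilibrium (private): 50.24 + 2.06x = 235.91 - 2.49x → x_m = 40.8066.
Total external cost = MEC × x_m = 8.85 × 40.8066 = 361.1384.

$361.14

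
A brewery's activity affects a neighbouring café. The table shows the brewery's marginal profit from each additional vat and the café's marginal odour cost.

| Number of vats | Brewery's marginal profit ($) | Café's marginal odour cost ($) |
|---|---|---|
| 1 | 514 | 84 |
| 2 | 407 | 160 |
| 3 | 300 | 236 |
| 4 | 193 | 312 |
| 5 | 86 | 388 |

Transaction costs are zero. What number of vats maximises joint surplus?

Bargaining reaches the level where marginal profit last exceeds marginal odour cost.
That holds through level 3 (300 ≥ 236) but not at 4 (193 < 312).

3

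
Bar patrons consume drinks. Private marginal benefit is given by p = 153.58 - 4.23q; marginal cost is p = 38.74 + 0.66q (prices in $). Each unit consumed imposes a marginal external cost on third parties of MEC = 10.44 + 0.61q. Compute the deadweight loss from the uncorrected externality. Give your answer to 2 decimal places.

DWL = $55.76

Market equilibrium (private): 38.74 + 0.66q = 153.58 - 4.23q → q_m = 23.4847.
Social marginal benefit = demand − MEC = 143.14 - 4.84q.
Set SMB = MC: 143.14 - 4.84q = 38.74 + 0.66q → q* = 18.9818.
Between q* and q_m the wedge MC − SMB runs linearly from 0 to MEC(q_m), so the loss is a triangle.
DWL = ½ × 4.5029 × 24.7656 = 55.7585.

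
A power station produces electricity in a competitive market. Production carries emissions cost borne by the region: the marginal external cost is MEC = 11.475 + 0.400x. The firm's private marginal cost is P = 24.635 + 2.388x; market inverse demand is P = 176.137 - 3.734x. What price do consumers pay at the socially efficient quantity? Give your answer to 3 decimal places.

P = 95.968

Social marginal cost = private MC + MEC = 36.110 + 2.788x.
Set SMC = demand: 36.110 + 2.788x = 176.137 - 3.734x → x* = 21.4699.
Consumer price on the demand curve at x*: 176.137 − 3.734×21.4699 = 95.9684.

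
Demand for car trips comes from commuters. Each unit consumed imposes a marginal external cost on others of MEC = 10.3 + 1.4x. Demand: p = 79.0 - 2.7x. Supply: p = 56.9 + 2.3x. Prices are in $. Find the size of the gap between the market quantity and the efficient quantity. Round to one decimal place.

Market equilibrium (private): 56.9 + 2.3x = 79.0 - 2.7x → x_m = 4.4200.
Social marginal benefit = demand − MEC = 68.7 - 4.1x.
Set SMB = MC: 68.7 - 4.1x = 56.9 + 2.3x → x* = 1.8438.
Gap = |4.4200 − 1.8438| = 2.5762.

2.6 units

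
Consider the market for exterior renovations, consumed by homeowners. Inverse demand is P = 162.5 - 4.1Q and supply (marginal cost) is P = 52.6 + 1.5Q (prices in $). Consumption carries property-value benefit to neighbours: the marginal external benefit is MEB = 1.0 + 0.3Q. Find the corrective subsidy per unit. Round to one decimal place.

Social marginal benefit = demand + MEB = 163.5 - 3.8Q.
Set SMB = MC: 163.5 - 3.8Q = 52.6 + 1.5Q → Q* = 20.9245.
The Pigouvian subsidy equals MEB at Q*: 1.0 + 0.3×20.9245 = 7.2774.

subsidy = $7.3 per unit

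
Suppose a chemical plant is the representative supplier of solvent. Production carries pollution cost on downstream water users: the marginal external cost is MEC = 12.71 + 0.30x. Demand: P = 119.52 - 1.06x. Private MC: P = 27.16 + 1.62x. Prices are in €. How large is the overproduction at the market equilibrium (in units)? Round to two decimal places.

Market equilibrium (private): 27.16 + 1.62x = 119.52 - 1.06x → x_m = 34.4627.
Social marginal cost = private MC + MEC = 39.87 + 1.92x.
Set SMC = demand: 39.87 + 1.92x = 119.52 - 1.06x → x* = 26.7282.
Gap = |34.4627 − 26.7282| = 7.7345.

7.73 units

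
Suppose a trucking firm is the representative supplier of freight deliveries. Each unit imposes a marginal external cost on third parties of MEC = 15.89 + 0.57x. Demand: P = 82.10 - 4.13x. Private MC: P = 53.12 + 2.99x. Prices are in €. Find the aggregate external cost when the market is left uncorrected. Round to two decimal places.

€69.40

Market equilibrium (private): 53.12 + 2.99x = 82.10 - 4.13x → x_m = 4.0702.
Total external cost = ∫₀^{x_m} (15.89 + 0.57x) dx = 15.89×4.0702 + ½×0.57×4.0702² = 69.3969.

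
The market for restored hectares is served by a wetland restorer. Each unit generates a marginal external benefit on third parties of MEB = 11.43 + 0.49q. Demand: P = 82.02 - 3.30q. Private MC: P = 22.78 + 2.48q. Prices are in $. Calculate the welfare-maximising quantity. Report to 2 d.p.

q* = 13.36

Social marginal cost = private MC − MEB = 11.35 + 1.99q.
Set SMC = demand: 11.35 + 1.99q = 82.02 - 3.30q → q* = 13.3592.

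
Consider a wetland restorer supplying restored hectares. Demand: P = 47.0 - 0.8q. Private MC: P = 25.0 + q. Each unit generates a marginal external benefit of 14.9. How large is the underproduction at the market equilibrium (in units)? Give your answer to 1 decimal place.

Market equilibrium (private): 25.0 + q = 47.0 - 0.8q → q_m = 12.2222.
Social marginal cost = private MC − MEB = 10.1 + q.
Set SMC = demand: 10.1 + q = 47.0 - 0.8q → q* = 20.5000.
Gap = |12.2222 − 20.5000| = 8.2778.

8.3 units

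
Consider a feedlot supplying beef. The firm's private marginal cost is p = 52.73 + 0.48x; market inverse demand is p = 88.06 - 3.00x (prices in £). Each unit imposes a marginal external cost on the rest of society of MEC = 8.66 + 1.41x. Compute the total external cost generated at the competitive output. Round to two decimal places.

£160.58

Market equilibrium (private): 52.73 + 0.48x = 88.06 - 3.00x → x_m = 10.1523.
Total external cost = ∫₀^{x_m} (8.66 + 1.41x) dx = 8.66×10.1523 + ½×1.41×10.1523² = 160.5827.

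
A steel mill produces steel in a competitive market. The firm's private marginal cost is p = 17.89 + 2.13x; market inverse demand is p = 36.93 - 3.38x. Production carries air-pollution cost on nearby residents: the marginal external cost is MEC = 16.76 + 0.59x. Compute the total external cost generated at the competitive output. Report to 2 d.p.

Market equilibrium (private): 17.89 + 2.13x = 36.93 - 3.38x → x_m = 3.4555.
Total external cost = ∫₀^{x_m} (16.76 + 0.59x) dx = 16.76×3.4555 + ½×0.59×3.4555² = 61.4366.

61.44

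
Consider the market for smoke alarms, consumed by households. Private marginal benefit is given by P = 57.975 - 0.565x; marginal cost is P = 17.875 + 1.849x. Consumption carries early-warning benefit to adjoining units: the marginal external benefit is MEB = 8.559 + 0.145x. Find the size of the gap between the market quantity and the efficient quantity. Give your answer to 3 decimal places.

4.834 units

Market equilibrium (private): 17.875 + 1.849x = 57.975 - 0.565x → x_m = 16.6114.
Social marginal benefit = demand + MEB = 66.534 - 0.420x.
Set SMB = MC: 66.534 - 0.420x = 17.875 + 1.849x → x* = 21.4451.
Gap = |16.6114 − 21.4451| = 4.8337.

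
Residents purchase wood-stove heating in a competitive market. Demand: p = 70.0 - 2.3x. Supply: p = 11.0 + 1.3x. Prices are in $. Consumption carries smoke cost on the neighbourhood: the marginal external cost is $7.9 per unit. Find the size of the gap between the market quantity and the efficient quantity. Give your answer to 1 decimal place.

2.2 units

Market equilibrium (private): 11.0 + 1.3x = 70.0 - 2.3x → x_m = 16.3889.
Social marginal benefit = demand − MEC = 62.1 - 2.3x.
Set SMB = MC: 62.1 - 2.3x = 11.0 + 1.3x → x* = 14.1944.
Gap = |16.3889 − 14.1944| = 2.1945.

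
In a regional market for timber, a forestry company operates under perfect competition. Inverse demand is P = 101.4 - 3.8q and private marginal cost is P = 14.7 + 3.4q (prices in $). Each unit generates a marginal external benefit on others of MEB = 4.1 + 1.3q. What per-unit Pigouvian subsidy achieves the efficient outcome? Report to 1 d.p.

Social marginal cost = private MC − MEB = 10.6 + 2.1q.
Set SMC = demand: 10.6 + 2.1q = 101.4 - 3.8q → q* = 15.3898.
The Pigouvian subsidy equals MEB at q*: 4.1 + 1.3×15.3898 = 24.1067.

subsidy = $24.1 per unit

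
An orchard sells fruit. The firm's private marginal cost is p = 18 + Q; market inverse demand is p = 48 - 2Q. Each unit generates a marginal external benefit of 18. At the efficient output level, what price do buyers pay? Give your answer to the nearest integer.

P = 16

Social marginal cost = private MC − MEB = 0 + Q.
Set SMC = demand: 0 + Q = 48 - 2Q → Q* = 16.0000.
Consumer price on the demand curve at Q*: 48 − 2×16.0000 = 16.0000.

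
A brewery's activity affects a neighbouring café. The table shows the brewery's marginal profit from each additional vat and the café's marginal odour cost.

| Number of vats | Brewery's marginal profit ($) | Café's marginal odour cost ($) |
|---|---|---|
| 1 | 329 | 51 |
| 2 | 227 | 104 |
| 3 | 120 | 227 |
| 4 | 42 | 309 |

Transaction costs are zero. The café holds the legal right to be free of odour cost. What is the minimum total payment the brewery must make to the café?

$155

Efficient level: marginal profit ≥ marginal odour cost through level 2, so k* = 2.
With the café holding the right, the brewery must at least compensate total damage at k*: 51 + 104 = 155.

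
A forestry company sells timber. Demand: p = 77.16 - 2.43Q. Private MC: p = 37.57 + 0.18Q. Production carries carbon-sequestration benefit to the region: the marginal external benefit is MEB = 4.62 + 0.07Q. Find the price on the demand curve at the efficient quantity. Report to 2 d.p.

Social marginal cost = private MC − MEB = 32.95 + 0.11Q.
Set SMC = demand: 32.95 + 0.11Q = 77.16 - 2.43Q → Q* = 17.4055.
Consumer price on the demand curve at Q*: 77.16 − 2.43×17.4055 = 34.8646.

P = 34.86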